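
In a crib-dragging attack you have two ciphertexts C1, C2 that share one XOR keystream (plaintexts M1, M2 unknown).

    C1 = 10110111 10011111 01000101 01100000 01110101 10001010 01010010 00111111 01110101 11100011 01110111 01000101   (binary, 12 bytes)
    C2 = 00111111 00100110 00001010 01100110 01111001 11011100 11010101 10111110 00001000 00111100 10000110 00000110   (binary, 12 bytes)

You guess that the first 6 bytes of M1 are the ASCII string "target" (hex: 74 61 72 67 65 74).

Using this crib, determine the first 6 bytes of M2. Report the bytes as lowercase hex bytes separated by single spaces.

fc d8 3d 61 69 22

First, C1 ⊕ C2 = (M1 ⊕ K) ⊕ (M2 ⊕ K) = M1 ⊕ M2, so the key drops out. Then M2 = (M1 ⊕ M2) ⊕ M1 over the first 6 bytes.
byte 0: (b7 ⊕ 3f) ⊕ 74 = 88 ⊕ 74 = fc
byte 1: (9f ⊕ 26) ⊕ 61 = b9 ⊕ 61 = d8
byte 2: (45 ⊕ 0a) ⊕ 72 = 4f ⊕ 72 = 3d
byte 3: (60 ⊕ 66) ⊕ 67 = 06 ⊕ 67 = 61
byte 4: (75 ⊕ 79) ⊕ 65 = 0c ⊕ 65 = 69
byte 5: (8a ⊕ dc) ⊕ 74 = 56 ⊕ 74 = 22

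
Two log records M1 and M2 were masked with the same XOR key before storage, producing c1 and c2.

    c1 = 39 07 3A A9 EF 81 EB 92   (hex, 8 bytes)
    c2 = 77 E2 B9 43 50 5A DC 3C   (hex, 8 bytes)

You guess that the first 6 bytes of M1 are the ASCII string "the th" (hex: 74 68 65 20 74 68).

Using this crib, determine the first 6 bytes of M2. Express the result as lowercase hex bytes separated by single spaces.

3a 8d e6 ca cb b3

First, c1 ⊕ c2 = (M1 ⊕ K) ⊕ (M2 ⊕ K) = M1 ⊕ M2, so the key drops out. Then M2 = (M1 ⊕ M2) ⊕ M1 over the first 6 bytes.
byte 0: (39 xor 77) xor 74 = 4e xor 74 = 3a
byte 1: (07 xor e2) xor 68 = e5 xor 68 = 8d
byte 2: (3a xor b9) xor 65 = 83 xor 65 = e6
byte 3: (a9 xor 43) xor 20 = ea xor 20 = ca
byte 4: (ef xor 50) xor 74 = bf xor 74 = cb
byte 5: (81 xor 5a) xor 68 = db xor 68 = b3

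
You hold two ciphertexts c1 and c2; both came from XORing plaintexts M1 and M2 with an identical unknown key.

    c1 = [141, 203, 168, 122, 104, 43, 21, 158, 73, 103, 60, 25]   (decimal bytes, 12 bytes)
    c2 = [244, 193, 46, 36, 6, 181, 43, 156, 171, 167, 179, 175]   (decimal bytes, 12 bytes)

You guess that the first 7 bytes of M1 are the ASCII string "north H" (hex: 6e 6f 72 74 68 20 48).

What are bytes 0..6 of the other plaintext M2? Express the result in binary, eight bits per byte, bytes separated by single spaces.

00010111 01100101 11110100 00101010 00000110 10111110 01110110

First, c1 ⊕ c2 = (M1 ⊕ K) ⊕ (M2 ⊕ K) = M1 ⊕ M2, so the key drops out. Then M2 = (M1 ⊕ M2) ⊕ M1 over the first 7 bytes.
byte 0: (8d ⊕ f4) ⊕ 6e = 79 ⊕ 6e = 17
byte 1: (cb ⊕ c1) ⊕ 6f = 0a ⊕ 6f = 65
byte 2: (a8 ⊕ 2e) ⊕ 72 = 86 ⊕ 72 = f4
byte 3: (7a ⊕ 24) ⊕ 74 = 5e ⊕ 74 = 2a
byte 4: (68 ⊕ 06) ⊕ 68 = 6e ⊕ 68 = 06
byte 5: (2b ⊕ b5) ⊕ 20 = 9e ⊕ 20 = be
byte 6: (15 ⊕ 2b) ⊕ 48 = 3e ⊕ 48 = 76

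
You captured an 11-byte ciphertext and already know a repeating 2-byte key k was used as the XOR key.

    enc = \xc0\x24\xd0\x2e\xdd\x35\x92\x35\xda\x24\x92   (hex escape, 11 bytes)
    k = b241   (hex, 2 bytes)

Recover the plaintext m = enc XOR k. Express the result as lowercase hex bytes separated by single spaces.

72 65 62 6f 6f 74 20 74 68 65 20

The 2-byte key repeats, so the effective keystream is b2 41 b2 41 b2 41 b2 41 b2 41 b2.
byte 0: 192 ⊕ 178 = 114
byte 1:  36 ⊕  65 = 101
byte 2: 208 ⊕ 178 =  98
byte 3:  46 ⊕  65 = 111
byte 4: 221 ⊕ 178 = 111
byte 5:  53 ⊕  65 = 116
byte 6: 146 ⊕ 178 =  32
byte 7:  53 ⊕  65 = 116
byte 8: 218 ⊕ 178 = 104
byte 9:  36 ⊕  65 = 101
byte 10: 146 ⊕ 178 =  32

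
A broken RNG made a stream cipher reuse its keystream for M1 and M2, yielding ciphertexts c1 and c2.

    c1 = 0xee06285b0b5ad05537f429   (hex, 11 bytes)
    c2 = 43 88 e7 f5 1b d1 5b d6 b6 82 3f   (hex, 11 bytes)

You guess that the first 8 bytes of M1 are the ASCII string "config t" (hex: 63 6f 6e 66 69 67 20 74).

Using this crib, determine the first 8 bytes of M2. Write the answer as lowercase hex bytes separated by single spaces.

First, c1 ⊕ c2 = (M1 ⊕ K) ⊕ (M2 ⊕ K) = M1 ⊕ M2, so the key drops out. Then M2 = (M1 ⊕ M2) ⊕ M1 over the first 8 bytes.
byte 0: (ee XOR 43) XOR 63 = ad XOR 63 = ce
byte 1: (06 XOR 88) XOR 6f = 8e XOR 6f = e1
byte 2: (28 XOR e7) XOR 6e = cf XOR 6e = a1
byte 3: (5b XOR f5) XOR 66 = ae XOR 66 = c8
byte 4: (0b XOR 1b) XOR 69 = 10 XOR 69 = 79
byte 5: (5a XOR d1) XOR 67 = 8b XOR 67 = ec
byte 6: (d0 XOR 5b) XOR 20 = 8b XOR 20 = ab
byte 7: (55 XOR d6) XOR 74 = 83 XOR 74 = f7

ce e1 a1 c8 79 ec ab f7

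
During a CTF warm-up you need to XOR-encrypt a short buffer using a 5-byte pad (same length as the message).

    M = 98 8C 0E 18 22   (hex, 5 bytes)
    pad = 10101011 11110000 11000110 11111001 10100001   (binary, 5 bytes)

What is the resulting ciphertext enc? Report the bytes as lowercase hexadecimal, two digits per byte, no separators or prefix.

337cc8e183

152 XOR 171 =  51
140 XOR 240 = 124
 14 XOR 198 = 200
 24 XOR 249 = 225
 34 XOR 161 = 131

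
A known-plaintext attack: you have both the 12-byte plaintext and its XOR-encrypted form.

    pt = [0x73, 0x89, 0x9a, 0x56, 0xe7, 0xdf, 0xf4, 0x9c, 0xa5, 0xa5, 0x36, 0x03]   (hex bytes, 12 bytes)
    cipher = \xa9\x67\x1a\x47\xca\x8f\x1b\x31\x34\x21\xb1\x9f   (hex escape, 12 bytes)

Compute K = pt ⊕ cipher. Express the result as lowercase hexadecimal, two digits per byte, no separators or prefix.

daee80112d50efad9184879c

Since cipher = pt ⊕ K, XORing both sides with pt gives K = pt ⊕ cipher.
73 XOR a9 = da
89 XOR 67 = ee
9a XOR 1a = 80
56 XOR 47 = 11
e7 XOR ca = 2d
df XOR 8f = 50
f4 XOR 1b = ef
9c XOR 31 = ad
a5 XOR 34 = 91
a5 XOR 21 = 84
36 XOR b1 = 87
03 XOR 9f = 9c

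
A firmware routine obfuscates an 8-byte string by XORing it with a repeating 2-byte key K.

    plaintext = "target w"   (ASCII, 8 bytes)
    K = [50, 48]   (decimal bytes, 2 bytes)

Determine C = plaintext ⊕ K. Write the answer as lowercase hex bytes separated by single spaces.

46 51 40 57 57 44 12 47

The 2-byte key repeats, so the effective keystream is 32 30 32 30 32 30 32 30.
byte 0: 74 XOR 32 = 46
byte 1: 61 XOR 30 = 51
byte 2: 72 XOR 32 = 40
byte 3: 67 XOR 30 = 57
byte 4: 65 XOR 32 = 57
byte 5: 74 XOR 30 = 44
byte 6: 20 XOR 32 = 12
byte 7: 77 XOR 30 = 47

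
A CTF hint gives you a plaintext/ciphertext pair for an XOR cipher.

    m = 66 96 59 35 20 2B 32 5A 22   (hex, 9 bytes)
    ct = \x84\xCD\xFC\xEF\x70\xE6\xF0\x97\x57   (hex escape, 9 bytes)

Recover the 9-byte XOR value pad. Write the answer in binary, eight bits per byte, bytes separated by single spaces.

Since ct = m ⊕ pad, XORing both sides with m gives pad = m ⊕ ct.
byte 0: 66 XOR 84 = e2
byte 1: 96 XOR cd = 5b
byte 2: 59 XOR fc = a5
byte 3: 35 XOR ef = da
byte 4: 20 XOR 70 = 50
byte 5: 2b XOR e6 = cd
byte 6: 32 XOR f0 = c2
byte 7: 5a XOR 97 = cd
byte 8: 22 XOR 57 = 75

11100010 01011011 10100101 11011010 01010000 11001101 11000010 11001101 01110101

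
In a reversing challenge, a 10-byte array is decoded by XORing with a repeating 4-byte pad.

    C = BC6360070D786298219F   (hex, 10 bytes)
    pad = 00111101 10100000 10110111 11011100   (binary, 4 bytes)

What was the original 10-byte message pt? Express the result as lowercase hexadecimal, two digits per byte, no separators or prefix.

The 4-byte key repeats, so the effective keystream is 3d a0 b7 dc 3d a0 b7 dc 3d a0.
byte 0: 10111100 ⊕ 00111101 = 10000001
byte 1: 01100011 ⊕ 10100000 = 11000011
byte 2: 01100000 ⊕ 10110111 = 11010111
byte 3: 00000111 ⊕ 11011100 = 11011011
byte 4: 00001101 ⊕ 00111101 = 00110000
byte 5: 01111000 ⊕ 10100000 = 11011000
byte 6: 01100010 ⊕ 10110111 = 11010101
byte 7: 10011000 ⊕ 11011100 = 01000100
byte 8: 00100001 ⊕ 00111101 = 00011100
byte 9: 10011111 ⊕ 10100000 = 00111111

81c3d7db30d8d5441c3f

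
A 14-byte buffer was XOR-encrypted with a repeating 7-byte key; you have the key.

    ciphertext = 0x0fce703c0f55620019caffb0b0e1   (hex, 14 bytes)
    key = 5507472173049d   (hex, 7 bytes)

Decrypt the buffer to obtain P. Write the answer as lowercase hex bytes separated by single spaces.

The 7-byte key repeats, so the effective keystream is 55 07 47 21 73 04 9d 55 07 47 21 73 04 9d.
byte 0: 0f ⊕ 55 = 5a
byte 1: ce ⊕ 07 = c9
byte 2: 70 ⊕ 47 = 37
byte 3: 3c ⊕ 21 = 1d
byte 4: 0f ⊕ 73 = 7c
byte 5: 55 ⊕ 04 = 51
byte 6: 62 ⊕ 9d = ff
byte 7: 00 ⊕ 55 = 55
byte 8: 19 ⊕ 07 = 1e
byte 9: ca ⊕ 47 = 8d
byte 10: ff ⊕ 21 = de
byte 11: b0 ⊕ 73 = c3
byte 12: b0 ⊕ 04 = b4
byte 13: e1 ⊕ 9d = 7c

5a c9 37 1d 7c 51 ff 55 1e 8d de c3 b4 7c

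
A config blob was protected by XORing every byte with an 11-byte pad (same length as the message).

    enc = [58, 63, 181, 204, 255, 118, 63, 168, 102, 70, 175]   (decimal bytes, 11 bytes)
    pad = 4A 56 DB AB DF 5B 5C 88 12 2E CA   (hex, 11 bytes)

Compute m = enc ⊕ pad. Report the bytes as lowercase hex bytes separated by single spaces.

70 69 6e 67 20 2d 63 20 74 68 65

00111010 ^ 01001010 = 01110000
00111111 ^ 01010110 = 01101001
10110101 ^ 11011011 = 01101110
11001100 ^ 10101011 = 01100111
11111111 ^ 11011111 = 00100000
01110110 ^ 01011011 = 00101101
00111111 ^ 01011100 = 01100011
10101000 ^ 10001000 = 00100000
01100110 ^ 00010010 = 01110100
01000110 ^ 00101110 = 01101000
10101111 ^ 11001010 = 01100101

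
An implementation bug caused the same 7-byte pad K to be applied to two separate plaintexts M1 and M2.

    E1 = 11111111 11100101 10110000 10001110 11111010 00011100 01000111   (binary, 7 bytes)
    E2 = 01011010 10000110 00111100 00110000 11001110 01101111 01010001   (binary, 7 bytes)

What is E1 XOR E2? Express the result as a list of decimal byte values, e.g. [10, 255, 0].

[165, 99, 140, 190, 52, 115, 22]

E1 ⊕ E2 = (M1 ⊕ K) ⊕ (M2 ⊕ K) = M1 ⊕ M2 — the shared key cancels under XOR.
ff xor 5a = a5
e5 xor 86 = 63
b0 xor 3c = 8c
8e xor 30 = be
fa xor ce = 34
1c xor 6f = 73
47 xor 51 = 16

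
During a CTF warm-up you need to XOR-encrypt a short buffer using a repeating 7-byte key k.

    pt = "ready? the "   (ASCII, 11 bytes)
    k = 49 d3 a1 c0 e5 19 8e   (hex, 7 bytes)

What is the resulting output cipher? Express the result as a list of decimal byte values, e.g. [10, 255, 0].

The 7-byte key repeats, so the effective keystream is 49 d3 a1 c0 e5 19 8e 49 d3 a1 c0.
byte 0: 72 ^ 49 = 3b
byte 1: 65 ^ d3 = b6
byte 2: 61 ^ a1 = c0
byte 3: 64 ^ c0 = a4
byte 4: 79 ^ e5 = 9c
byte 5: 3f ^ 19 = 26
byte 6: 20 ^ 8e = ae
byte 7: 74 ^ 49 = 3d
byte 8: 68 ^ d3 = bb
byte 9: 65 ^ a1 = c4
byte 10: 20 ^ c0 = e0

[59, 182, 192, 164, 156, 38, 174, 61, 187, 196, 224]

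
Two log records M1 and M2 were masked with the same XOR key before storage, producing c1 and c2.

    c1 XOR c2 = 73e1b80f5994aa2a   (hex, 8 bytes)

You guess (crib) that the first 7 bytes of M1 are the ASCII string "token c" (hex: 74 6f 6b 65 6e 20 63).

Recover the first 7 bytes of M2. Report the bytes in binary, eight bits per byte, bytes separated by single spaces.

00000111 10001110 11010011 01101010 00110111 10110100 11001001

Since c1 ⊕ c2 = M1 ⊕ M2, XORing with the guessed M1 bytes yields the corresponding M2 bytes: M2 = (c1 ⊕ c2) ⊕ M1.
73 XOR 74 = 07
e1 XOR 6f = 8e
b8 XOR 6b = d3
0f XOR 65 = 6a
59 XOR 6e = 37
94 XOR 20 = b4
aa XOR 63 = c9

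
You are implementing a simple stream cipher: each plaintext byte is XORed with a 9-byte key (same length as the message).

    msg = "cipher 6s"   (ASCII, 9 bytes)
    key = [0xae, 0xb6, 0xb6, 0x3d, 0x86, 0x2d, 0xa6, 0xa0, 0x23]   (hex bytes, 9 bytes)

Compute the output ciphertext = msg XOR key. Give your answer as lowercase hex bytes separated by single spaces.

cd df c6 55 e3 5f 86 96 50

01100011 xor 10101110 = 11001101
01101001 xor 10110110 = 11011111
01110000 xor 10110110 = 11000110
01101000 xor 00111101 = 01010101
01100101 xor 10000110 = 11100011
01110010 xor 00101101 = 01011111
00100000 xor 10100110 = 10000110
00110110 xor 10100000 = 10010110
01110011 xor 00100011 = 01010000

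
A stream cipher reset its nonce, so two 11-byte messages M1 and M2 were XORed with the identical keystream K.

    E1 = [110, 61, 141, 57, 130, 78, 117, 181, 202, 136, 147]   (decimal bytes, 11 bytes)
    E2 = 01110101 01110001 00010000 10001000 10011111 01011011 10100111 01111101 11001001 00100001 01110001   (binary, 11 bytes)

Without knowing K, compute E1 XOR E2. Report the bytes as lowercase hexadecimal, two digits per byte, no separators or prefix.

E1 ⊕ E2 = (M1 ⊕ K) ⊕ (M2 ⊕ K) = M1 ⊕ M2 — the shared key cancels under XOR.
01101110 XOR 01110101 = 00011011
00111101 XOR 01110001 = 01001100
10001101 XOR 00010000 = 10011101
00111001 XOR 10001000 = 10110001
10000010 XOR 10011111 = 00011101
01001110 XOR 01011011 = 00010101
01110101 XOR 10100111 = 11010010
10110101 XOR 01111101 = 11001000
11001010 XOR 11001001 = 00000011
10001000 XOR 00100001 = 10101001
10010011 XOR 01110001 = 11100010

1b4c9db11d15d2c803a9e2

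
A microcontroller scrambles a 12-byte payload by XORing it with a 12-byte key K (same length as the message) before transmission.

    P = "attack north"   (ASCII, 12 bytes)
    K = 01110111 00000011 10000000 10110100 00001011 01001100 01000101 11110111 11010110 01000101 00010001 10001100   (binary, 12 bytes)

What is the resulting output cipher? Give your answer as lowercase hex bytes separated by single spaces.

XOR is its own inverse, so applying the key byte-wise gives the result directly.
01100001 xor 01110111 = 00010110
01110100 xor 00000011 = 01110111
01110100 xor 10000000 = 11110100
01100001 xor 10110100 = 11010101
01100011 xor 00001011 = 01101000
01101011 xor 01001100 = 00100111
00100000 xor 01000101 = 01100101
01101110 xor 11110111 = 10011001
01101111 xor 11010110 = 10111001
01110010 xor 01000101 = 00110111
01110100 xor 00010001 = 01100101
01101000 xor 10001100 = 11100100

16 77 f4 d5 68 27 65 99 b9 37 65 e4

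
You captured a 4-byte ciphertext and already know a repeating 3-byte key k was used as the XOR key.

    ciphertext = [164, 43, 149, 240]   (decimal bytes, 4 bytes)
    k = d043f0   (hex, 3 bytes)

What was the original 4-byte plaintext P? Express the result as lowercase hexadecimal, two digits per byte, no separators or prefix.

74686520

The 3-byte key repeats, so the effective keystream is d0 43 f0 d0.
byte 0: a4 ⊕ d0 = 74
byte 1: 2b ⊕ 43 = 68
byte 2: 95 ⊕ f0 = 65
byte 3: f0 ⊕ d0 = 20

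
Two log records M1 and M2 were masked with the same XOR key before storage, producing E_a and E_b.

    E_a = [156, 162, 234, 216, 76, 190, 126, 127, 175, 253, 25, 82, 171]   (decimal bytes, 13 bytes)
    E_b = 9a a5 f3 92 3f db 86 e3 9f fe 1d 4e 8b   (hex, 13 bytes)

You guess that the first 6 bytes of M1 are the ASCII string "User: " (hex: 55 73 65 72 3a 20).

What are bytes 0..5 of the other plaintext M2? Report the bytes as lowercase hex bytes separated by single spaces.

First, E_a ⊕ E_b = (M1 ⊕ K) ⊕ (M2 ⊕ K) = M1 ⊕ M2, so the key drops out. Then M2 = (M1 ⊕ M2) ⊕ M1 over the first 6 bytes.
byte 0: (9c ^ 9a) ^ 55 = 06 ^ 55 = 53
byte 1: (a2 ^ a5) ^ 73 = 07 ^ 73 = 74
byte 2: (ea ^ f3) ^ 65 = 19 ^ 65 = 7c
byte 3: (d8 ^ 92) ^ 72 = 4a ^ 72 = 38
byte 4: (4c ^ 3f) ^ 3a = 73 ^ 3a = 49
byte 5: (be ^ db) ^ 20 = 65 ^ 20 = 45

53 74 7c 38 49 45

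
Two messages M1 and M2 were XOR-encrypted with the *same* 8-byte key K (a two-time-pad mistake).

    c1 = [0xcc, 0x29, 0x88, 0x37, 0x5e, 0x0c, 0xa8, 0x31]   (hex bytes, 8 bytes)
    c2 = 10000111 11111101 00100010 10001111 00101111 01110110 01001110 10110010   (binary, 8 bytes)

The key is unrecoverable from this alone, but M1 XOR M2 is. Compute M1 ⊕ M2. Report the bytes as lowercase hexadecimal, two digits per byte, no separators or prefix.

4bd4aab8717ae683

c1 ⊕ c2 = (M1 ⊕ K) ⊕ (M2 ⊕ K) = M1 ⊕ M2 — the shared key cancels under XOR.
cc ⊕ 87 = 4b
29 ⊕ fd = d4
88 ⊕ 22 = aa
37 ⊕ 8f = b8
5e ⊕ 2f = 71
0c ⊕ 76 = 7a
a8 ⊕ 4e = e6
31 ⊕ b2 = 83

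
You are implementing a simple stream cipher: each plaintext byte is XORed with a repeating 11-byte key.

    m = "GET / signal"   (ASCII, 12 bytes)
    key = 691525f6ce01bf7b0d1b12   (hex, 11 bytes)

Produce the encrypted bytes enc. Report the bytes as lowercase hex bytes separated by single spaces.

The 11-byte key repeats, so the effective keystream is 69 15 25 f6 ce 01 bf 7b 0d 1b 12 69.
byte 0: 47 ⊕ 69 = 2e
byte 1: 45 ⊕ 15 = 50
byte 2: 54 ⊕ 25 = 71
byte 3: 20 ⊕ f6 = d6
byte 4: 2f ⊕ ce = e1
byte 5: 20 ⊕ 01 = 21
byte 6: 73 ⊕ bf = cc
byte 7: 69 ⊕ 7b = 12
byte 8: 67 ⊕ 0d = 6a
byte 9: 6e ⊕ 1b = 75
byte 10: 61 ⊕ 12 = 73
byte 11: 6c ⊕ 69 = 05

2e 50 71 d6 e1 21 cc 12 6a 75 73 05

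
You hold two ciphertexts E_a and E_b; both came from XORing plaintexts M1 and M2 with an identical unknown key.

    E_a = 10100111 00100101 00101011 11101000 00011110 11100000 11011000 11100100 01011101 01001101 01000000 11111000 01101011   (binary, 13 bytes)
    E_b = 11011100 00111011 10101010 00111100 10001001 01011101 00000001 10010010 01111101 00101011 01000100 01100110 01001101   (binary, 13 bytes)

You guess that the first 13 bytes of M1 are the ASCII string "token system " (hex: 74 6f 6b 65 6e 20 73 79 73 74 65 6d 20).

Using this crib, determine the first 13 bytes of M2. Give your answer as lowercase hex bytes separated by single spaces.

First, E_a ⊕ E_b = (M1 ⊕ K) ⊕ (M2 ⊕ K) = M1 ⊕ M2, so the key drops out. Then M2 = (M1 ⊕ M2) ⊕ M1 over the first 13 bytes.
byte 0: (a7 XOR dc) XOR 74 = 7b XOR 74 = 0f
byte 1: (25 XOR 3b) XOR 6f = 1e XOR 6f = 71
byte 2: (2b XOR aa) XOR 6b = 81 XOR 6b = ea
byte 3: (e8 XOR 3c) XOR 65 = d4 XOR 65 = b1
byte 4: (1e XOR 89) XOR 6e = 97 XOR 6e = f9
byte 5: (e0 XOR 5d) XOR 20 = bd XOR 20 = 9d
byte 6: (d8 XOR 01) XOR 73 = d9 XOR 73 = aa
byte 7: (e4 XOR 92) XOR 79 = 76 XOR 79 = 0f
byte 8: (5d XOR 7d) XOR 73 = 20 XOR 73 = 53
byte 9: (4d XOR 2b) XOR 74 = 66 XOR 74 = 12
byte 10: (40 XOR 44) XOR 65 = 04 XOR 65 = 61
byte 11: (f8 XOR 66) XOR 6d = 9e XOR 6d = f3
byte 12: (6b XOR 4d) XOR 20 = 26 XOR 20 = 06

0f 71 ea b1 f9 9d aa 0f 53 12 61 f3 06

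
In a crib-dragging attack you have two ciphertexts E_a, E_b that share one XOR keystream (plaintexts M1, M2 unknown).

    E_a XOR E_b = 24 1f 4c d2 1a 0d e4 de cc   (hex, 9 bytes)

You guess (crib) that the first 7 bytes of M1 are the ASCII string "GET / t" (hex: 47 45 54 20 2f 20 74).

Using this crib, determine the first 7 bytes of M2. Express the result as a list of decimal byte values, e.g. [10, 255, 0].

[99, 90, 24, 242, 53, 45, 144]

Since E_a ⊕ E_b = M1 ⊕ M2, XORing with the guessed M1 bytes yields the corresponding M2 bytes: M2 = (E_a ⊕ E_b) ⊕ M1.
24 ^ 47 = 63
1f ^ 45 = 5a
4c ^ 54 = 18
d2 ^ 20 = f2
1a ^ 2f = 35
0d ^ 20 = 2d
e4 ^ 74 = 90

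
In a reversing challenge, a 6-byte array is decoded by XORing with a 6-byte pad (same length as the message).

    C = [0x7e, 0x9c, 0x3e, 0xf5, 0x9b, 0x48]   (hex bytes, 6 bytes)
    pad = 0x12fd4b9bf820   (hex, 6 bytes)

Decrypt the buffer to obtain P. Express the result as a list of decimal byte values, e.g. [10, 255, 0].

[108, 97, 117, 110, 99, 104]

01111110 ⊕ 00010010 = 01101100
10011100 ⊕ 11111101 = 01100001
00111110 ⊕ 01001011 = 01110101
11110101 ⊕ 10011011 = 01101110
10011011 ⊕ 11111000 = 01100011
01001000 ⊕ 00100000 = 01101000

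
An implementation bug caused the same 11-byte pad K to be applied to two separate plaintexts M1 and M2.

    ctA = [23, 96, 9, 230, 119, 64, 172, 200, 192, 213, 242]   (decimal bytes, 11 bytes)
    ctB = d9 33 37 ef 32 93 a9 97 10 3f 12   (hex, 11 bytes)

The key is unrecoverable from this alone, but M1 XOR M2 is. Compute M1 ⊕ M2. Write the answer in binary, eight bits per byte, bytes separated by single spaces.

ctA ⊕ ctB = (M1 ⊕ K) ⊕ (M2 ⊕ K) = M1 ⊕ M2 — the shared key cancels under XOR.
17 ⊕ d9 = ce
60 ⊕ 33 = 53
09 ⊕ 37 = 3e
e6 ⊕ ef = 09
77 ⊕ 32 = 45
40 ⊕ 93 = d3
ac ⊕ a9 = 05
c8 ⊕ 97 = 5f
c0 ⊕ 10 = d0
d5 ⊕ 3f = ea
f2 ⊕ 12 = e0

11001110 01010011 00111110 00001001 01000101 11010011 00000101 01011111 11010000 11101010 11100000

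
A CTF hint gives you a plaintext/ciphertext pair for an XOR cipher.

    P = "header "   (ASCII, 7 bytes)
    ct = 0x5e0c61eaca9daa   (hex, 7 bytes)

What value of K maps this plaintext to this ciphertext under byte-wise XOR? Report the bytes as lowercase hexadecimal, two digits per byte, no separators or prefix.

3669008eafef8a

Since ct = P ⊕ K, XORing both sides with P gives K = P ⊕ ct.
104 ⊕  94 =  54
101 ⊕  12 = 105
 97 ⊕  97 =   0
100 ⊕ 234 = 142
101 ⊕ 202 = 175
114 ⊕ 157 = 239
 32 ⊕ 170 = 138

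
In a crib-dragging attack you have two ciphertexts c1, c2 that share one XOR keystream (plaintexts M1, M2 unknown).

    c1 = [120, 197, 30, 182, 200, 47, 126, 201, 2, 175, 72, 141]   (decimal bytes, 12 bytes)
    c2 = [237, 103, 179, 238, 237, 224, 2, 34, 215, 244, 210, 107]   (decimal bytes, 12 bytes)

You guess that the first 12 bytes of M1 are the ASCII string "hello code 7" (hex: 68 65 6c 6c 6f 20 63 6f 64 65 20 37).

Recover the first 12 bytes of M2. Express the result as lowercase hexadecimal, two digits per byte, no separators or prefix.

First, c1 ⊕ c2 = (M1 ⊕ K) ⊕ (M2 ⊕ K) = M1 ⊕ M2, so the key drops out. Then M2 = (M1 ⊕ M2) ⊕ M1 over the first 12 bytes.
byte 0: (78 XOR ed) XOR 68 = 95 XOR 68 = fd
byte 1: (c5 XOR 67) XOR 65 = a2 XOR 65 = c7
byte 2: (1e XOR b3) XOR 6c = ad XOR 6c = c1
byte 3: (b6 XOR ee) XOR 6c = 58 XOR 6c = 34
byte 4: (c8 XOR ed) XOR 6f = 25 XOR 6f = 4a
byte 5: (2f XOR e0) XOR 20 = cf XOR 20 = ef
byte 6: (7e XOR 02) XOR 63 = 7c XOR 63 = 1f
byte 7: (c9 XOR 22) XOR 6f = eb XOR 6f = 84
byte 8: (02 XOR d7) XOR 64 = d5 XOR 64 = b1
byte 9: (af XOR f4) XOR 65 = 5b XOR 65 = 3e
byte 10: (48 XOR d2) XOR 20 = 9a XOR 20 = ba
byte 11: (8d XOR 6b) XOR 37 = e6 XOR 37 = d1

fdc7c1344aef1f84b13ebad1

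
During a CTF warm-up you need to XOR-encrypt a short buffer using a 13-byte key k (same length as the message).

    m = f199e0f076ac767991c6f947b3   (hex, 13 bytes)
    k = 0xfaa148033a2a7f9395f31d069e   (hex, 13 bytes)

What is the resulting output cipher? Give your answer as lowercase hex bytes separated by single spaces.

0b 38 a8 f3 4c 86 09 ea 04 35 e4 41 2d

byte 0: 11110001 ^ 11111010 = 00001011
byte 1: 10011001 ^ 10100001 = 00111000
byte 2: 11100000 ^ 01001000 = 10101000
byte 3: 11110000 ^ 00000011 = 11110011
byte 4: 01110110 ^ 00111010 = 01001100
byte 5: 10101100 ^ 00101010 = 10000110
byte 6: 01110110 ^ 01111111 = 00001001
byte 7: 01111001 ^ 10010011 = 11101010
byte 8: 10010001 ^ 10010101 = 00000100
byte 9: 11000110 ^ 11110011 = 00110101
byte 10: 11111001 ^ 00011101 = 11100100
byte 11: 01000111 ^ 00000110 = 01000001
byte 12: 10110011 ^ 10011110 = 00101101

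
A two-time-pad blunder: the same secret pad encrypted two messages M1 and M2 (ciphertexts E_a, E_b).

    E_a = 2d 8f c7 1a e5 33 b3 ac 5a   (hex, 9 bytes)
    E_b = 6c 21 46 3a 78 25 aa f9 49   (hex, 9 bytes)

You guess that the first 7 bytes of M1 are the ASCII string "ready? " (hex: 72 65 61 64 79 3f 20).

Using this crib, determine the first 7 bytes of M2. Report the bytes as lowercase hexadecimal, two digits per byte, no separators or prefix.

First, E_a ⊕ E_b = (M1 ⊕ K) ⊕ (M2 ⊕ K) = M1 ⊕ M2, so the key drops out. Then M2 = (M1 ⊕ M2) ⊕ M1 over the first 7 bytes.
byte 0: (2d ^ 6c) ^ 72 = 41 ^ 72 = 33
byte 1: (8f ^ 21) ^ 65 = ae ^ 65 = cb
byte 2: (c7 ^ 46) ^ 61 = 81 ^ 61 = e0
byte 3: (1a ^ 3a) ^ 64 = 20 ^ 64 = 44
byte 4: (e5 ^ 78) ^ 79 = 9d ^ 79 = e4
byte 5: (33 ^ 25) ^ 3f = 16 ^ 3f = 29
byte 6: (b3 ^ aa) ^ 20 = 19 ^ 20 = 39

33cbe044e42939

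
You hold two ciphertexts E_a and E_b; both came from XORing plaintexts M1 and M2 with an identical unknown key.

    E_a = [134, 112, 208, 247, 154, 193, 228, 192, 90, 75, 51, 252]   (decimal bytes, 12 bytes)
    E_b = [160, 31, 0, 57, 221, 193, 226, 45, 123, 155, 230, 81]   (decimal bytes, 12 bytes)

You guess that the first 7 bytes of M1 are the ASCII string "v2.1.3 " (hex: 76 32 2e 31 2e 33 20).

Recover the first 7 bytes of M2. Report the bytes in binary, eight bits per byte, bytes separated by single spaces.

01010000 01011101 11111110 11111111 01101001 00110011 00100110

First, E_a ⊕ E_b = (M1 ⊕ K) ⊕ (M2 ⊕ K) = M1 ⊕ M2, so the key drops out. Then M2 = (M1 ⊕ M2) ⊕ M1 over the first 7 bytes.
byte 0: (86 xor a0) xor 76 = 26 xor 76 = 50
byte 1: (70 xor 1f) xor 32 = 6f xor 32 = 5d
byte 2: (d0 xor 00) xor 2e = d0 xor 2e = fe
byte 3: (f7 xor 39) xor 31 = ce xor 31 = ff
byte 4: (9a xor dd) xor 2e = 47 xor 2e = 69
byte 5: (c1 xor c1) xor 33 = 00 xor 33 = 33
byte 6: (e4 xor e2) xor 20 = 06 xor 20 = 26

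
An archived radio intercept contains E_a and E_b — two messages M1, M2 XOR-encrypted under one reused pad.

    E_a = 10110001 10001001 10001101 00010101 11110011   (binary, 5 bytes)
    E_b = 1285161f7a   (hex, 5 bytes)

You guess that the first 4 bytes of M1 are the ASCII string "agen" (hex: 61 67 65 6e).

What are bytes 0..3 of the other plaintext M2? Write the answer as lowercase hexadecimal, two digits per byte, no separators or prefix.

c26bfe64

First, E_a ⊕ E_b = (M1 ⊕ K) ⊕ (M2 ⊕ K) = M1 ⊕ M2, so the key drops out. Then M2 = (M1 ⊕ M2) ⊕ M1 over the first 4 bytes.
byte 0: (b1 xor 12) xor 61 = a3 xor 61 = c2
byte 1: (89 xor 85) xor 67 = 0c xor 67 = 6b
byte 2: (8d xor 16) xor 65 = 9b xor 65 = fe
byte 3: (15 xor 1f) xor 6e = 0a xor 6e = 64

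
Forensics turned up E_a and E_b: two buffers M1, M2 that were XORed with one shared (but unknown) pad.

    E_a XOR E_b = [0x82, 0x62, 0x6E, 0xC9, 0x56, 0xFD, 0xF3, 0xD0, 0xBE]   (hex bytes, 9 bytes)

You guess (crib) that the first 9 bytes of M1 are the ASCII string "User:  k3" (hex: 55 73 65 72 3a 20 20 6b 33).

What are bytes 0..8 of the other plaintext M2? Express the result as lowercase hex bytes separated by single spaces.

Since E_a ⊕ E_b = M1 ⊕ M2, XORing with the guessed M1 bytes yields the corresponding M2 bytes: M2 = (E_a ⊕ E_b) ⊕ M1.
10000010 ⊕ 01010101 = 11010111
01100010 ⊕ 01110011 = 00010001
01101110 ⊕ 01100101 = 00001011
11001001 ⊕ 01110010 = 10111011
01010110 ⊕ 00111010 = 01101100
11111101 ⊕ 00100000 = 11011101
11110011 ⊕ 00100000 = 11010011
11010000 ⊕ 01101011 = 10111011
10111110 ⊕ 00110011 = 10001101

d7 11 0b bb 6c dd d3 bb 8d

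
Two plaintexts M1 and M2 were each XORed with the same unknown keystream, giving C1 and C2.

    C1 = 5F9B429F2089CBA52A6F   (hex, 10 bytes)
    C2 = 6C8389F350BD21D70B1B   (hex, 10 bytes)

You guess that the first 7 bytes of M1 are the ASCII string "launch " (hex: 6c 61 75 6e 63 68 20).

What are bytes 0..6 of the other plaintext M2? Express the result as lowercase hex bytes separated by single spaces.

First, C1 ⊕ C2 = (M1 ⊕ K) ⊕ (M2 ⊕ K) = M1 ⊕ M2, so the key drops out. Then M2 = (M1 ⊕ M2) ⊕ M1 over the first 7 bytes.
byte 0: (5f XOR 6c) XOR 6c = 33 XOR 6c = 5f
byte 1: (9b XOR 83) XOR 61 = 18 XOR 61 = 79
byte 2: (42 XOR 89) XOR 75 = cb XOR 75 = be
byte 3: (9f XOR f3) XOR 6e = 6c XOR 6e = 02
byte 4: (20 XOR 50) XOR 63 = 70 XOR 63 = 13
byte 5: (89 XOR bd) XOR 68 = 34 XOR 68 = 5c
byte 6: (cb XOR 21) XOR 20 = ea XOR 20 = ca

5f 79 be 02 13 5c ca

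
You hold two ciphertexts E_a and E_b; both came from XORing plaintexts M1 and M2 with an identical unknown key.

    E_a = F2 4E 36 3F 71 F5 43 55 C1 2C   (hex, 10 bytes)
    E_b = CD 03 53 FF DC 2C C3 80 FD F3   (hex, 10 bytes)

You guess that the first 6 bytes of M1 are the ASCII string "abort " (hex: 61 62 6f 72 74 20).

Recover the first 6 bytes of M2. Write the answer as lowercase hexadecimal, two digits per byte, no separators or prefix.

First, E_a ⊕ E_b = (M1 ⊕ K) ⊕ (M2 ⊕ K) = M1 ⊕ M2, so the key drops out. Then M2 = (M1 ⊕ M2) ⊕ M1 over the first 6 bytes.
byte 0: (f2 xor cd) xor 61 = 3f xor 61 = 5e
byte 1: (4e xor 03) xor 62 = 4d xor 62 = 2f
byte 2: (36 xor 53) xor 6f = 65 xor 6f = 0a
byte 3: (3f xor ff) xor 72 = c0 xor 72 = b2
byte 4: (71 xor dc) xor 74 = ad xor 74 = d9
byte 5: (f5 xor 2c) xor 20 = d9 xor 20 = f9

5e2f0ab2d9f9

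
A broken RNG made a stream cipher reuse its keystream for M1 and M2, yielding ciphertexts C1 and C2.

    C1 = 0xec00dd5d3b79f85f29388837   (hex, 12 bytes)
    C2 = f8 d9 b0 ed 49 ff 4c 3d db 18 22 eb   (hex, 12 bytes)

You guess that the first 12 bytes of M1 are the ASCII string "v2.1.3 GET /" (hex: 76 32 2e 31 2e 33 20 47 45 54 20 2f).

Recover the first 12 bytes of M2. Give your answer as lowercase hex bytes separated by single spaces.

62 eb 43 81 5c b5 94 25 b7 74 8a f3

First, C1 ⊕ C2 = (M1 ⊕ K) ⊕ (M2 ⊕ K) = M1 ⊕ M2, so the key drops out. Then M2 = (M1 ⊕ M2) ⊕ M1 over the first 12 bytes.
byte 0: (ec XOR f8) XOR 76 = 14 XOR 76 = 62
byte 1: (00 XOR d9) XOR 32 = d9 XOR 32 = eb
byte 2: (dd XOR b0) XOR 2e = 6d XOR 2e = 43
byte 3: (5d XOR ed) XOR 31 = b0 XOR 31 = 81
byte 4: (3b XOR 49) XOR 2e = 72 XOR 2e = 5c
byte 5: (79 XOR ff) XOR 33 = 86 XOR 33 = b5
byte 6: (f8 XOR 4c) XOR 20 = b4 XOR 20 = 94
byte 7: (5f XOR 3d) XOR 47 = 62 XOR 47 = 25
byte 8: (29 XOR db) XOR 45 = f2 XOR 45 = b7
byte 9: (38 XOR 18) XOR 54 = 20 XOR 54 = 74
byte 10: (88 XOR 22) XOR 20 = aa XOR 20 = 8a
byte 11: (37 XOR eb) XOR 2f = dc XOR 2f = f3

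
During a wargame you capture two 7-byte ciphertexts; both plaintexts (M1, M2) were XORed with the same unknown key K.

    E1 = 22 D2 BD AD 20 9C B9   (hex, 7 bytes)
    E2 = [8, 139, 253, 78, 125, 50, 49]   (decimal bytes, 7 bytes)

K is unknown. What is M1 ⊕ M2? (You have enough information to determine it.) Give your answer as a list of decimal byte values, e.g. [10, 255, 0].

[42, 89, 64, 227, 93, 174, 136]

E1 ⊕ E2 = (M1 ⊕ K) ⊕ (M2 ⊕ K) = M1 ⊕ M2 — the shared key cancels under XOR.
byte 0:  34 ^   8 =  42
byte 1: 210 ^ 139 =  89
byte 2: 189 ^ 253 =  64
byte 3: 173 ^  78 = 227
byte 4:  32 ^ 125 =  93
byte 5: 156 ^  50 = 174
byte 6: 185 ^  49 = 136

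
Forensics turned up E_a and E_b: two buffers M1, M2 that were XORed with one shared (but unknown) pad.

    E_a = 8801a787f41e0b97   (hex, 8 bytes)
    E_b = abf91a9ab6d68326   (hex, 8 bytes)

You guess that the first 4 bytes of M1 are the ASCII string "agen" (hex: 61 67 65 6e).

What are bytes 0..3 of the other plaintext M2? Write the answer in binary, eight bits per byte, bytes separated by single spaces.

First, E_a ⊕ E_b = (M1 ⊕ K) ⊕ (M2 ⊕ K) = M1 ⊕ M2, so the key drops out. Then M2 = (M1 ⊕ M2) ⊕ M1 over the first 4 bytes.
byte 0: (88 ⊕ ab) ⊕ 61 = 23 ⊕ 61 = 42
byte 1: (01 ⊕ f9) ⊕ 67 = f8 ⊕ 67 = 9f
byte 2: (a7 ⊕ 1a) ⊕ 65 = bd ⊕ 65 = d8
byte 3: (87 ⊕ 9a) ⊕ 6e = 1d ⊕ 6e = 73

01000010 10011111 11011000 01110011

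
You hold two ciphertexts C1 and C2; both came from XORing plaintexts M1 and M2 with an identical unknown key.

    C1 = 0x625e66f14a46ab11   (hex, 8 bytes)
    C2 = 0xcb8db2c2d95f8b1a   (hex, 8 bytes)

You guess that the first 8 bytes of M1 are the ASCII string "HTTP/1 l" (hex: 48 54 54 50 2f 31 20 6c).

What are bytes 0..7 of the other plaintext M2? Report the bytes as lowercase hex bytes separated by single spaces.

e1 87 80 63 bc 28 00 67

First, C1 ⊕ C2 = (M1 ⊕ K) ⊕ (M2 ⊕ K) = M1 ⊕ M2, so the key drops out. Then M2 = (M1 ⊕ M2) ⊕ M1 over the first 8 bytes.
byte 0: (62 ⊕ cb) ⊕ 48 = a9 ⊕ 48 = e1
byte 1: (5e ⊕ 8d) ⊕ 54 = d3 ⊕ 54 = 87
byte 2: (66 ⊕ b2) ⊕ 54 = d4 ⊕ 54 = 80
byte 3: (f1 ⊕ c2) ⊕ 50 = 33 ⊕ 50 = 63
byte 4: (4a ⊕ d9) ⊕ 2f = 93 ⊕ 2f = bc
byte 5: (46 ⊕ 5f) ⊕ 31 = 19 ⊕ 31 = 28
byte 6: (ab ⊕ 8b) ⊕ 20 = 20 ⊕ 20 = 00
byte 7: (11 ⊕ 1a) ⊕ 6c = 0b ⊕ 6c = 67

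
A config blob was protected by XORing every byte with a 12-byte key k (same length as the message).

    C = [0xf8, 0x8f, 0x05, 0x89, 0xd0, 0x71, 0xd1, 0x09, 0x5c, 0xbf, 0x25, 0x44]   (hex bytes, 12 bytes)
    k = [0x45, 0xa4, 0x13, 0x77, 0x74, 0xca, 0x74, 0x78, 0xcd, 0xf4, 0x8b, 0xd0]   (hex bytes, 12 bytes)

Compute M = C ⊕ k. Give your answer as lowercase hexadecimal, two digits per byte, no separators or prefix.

bd2b16fea4bba571914bae94

byte 0: f8 XOR 45 = bd
byte 1: 8f XOR a4 = 2b
byte 2: 05 XOR 13 = 16
byte 3: 89 XOR 77 = fe
byte 4: d0 XOR 74 = a4
byte 5: 71 XOR ca = bb
byte 6: d1 XOR 74 = a5
byte 7: 09 XOR 78 = 71
byte 8: 5c XOR cd = 91
byte 9: bf XOR f4 = 4b
byte 10: 25 XOR 8b = ae
byte 11: 44 XOR d0 = 94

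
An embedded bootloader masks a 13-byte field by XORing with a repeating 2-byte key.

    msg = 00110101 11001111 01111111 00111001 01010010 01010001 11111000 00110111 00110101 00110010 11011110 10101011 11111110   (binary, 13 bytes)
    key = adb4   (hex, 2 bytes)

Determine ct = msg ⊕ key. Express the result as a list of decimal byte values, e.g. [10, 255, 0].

[152, 123, 210, 141, 255, 229, 85, 131, 152, 134, 115, 31, 83]

The 2-byte key repeats, so the effective keystream is ad b4 ad b4 ad b4 ad b4 ad b4 ad b4 ad.
byte 0: 35 XOR ad = 98
byte 1: cf XOR b4 = 7b
byte 2: 7f XOR ad = d2
byte 3: 39 XOR b4 = 8d
byte 4: 52 XOR ad = ff
byte 5: 51 XOR b4 = e5
byte 6: f8 XOR ad = 55
byte 7: 37 XOR b4 = 83
byte 8: 35 XOR ad = 98
byte 9: 32 XOR b4 = 86
byte 10: de XOR ad = 73
byte 11: ab XOR b4 = 1f
byte 12: fe XOR ad = 53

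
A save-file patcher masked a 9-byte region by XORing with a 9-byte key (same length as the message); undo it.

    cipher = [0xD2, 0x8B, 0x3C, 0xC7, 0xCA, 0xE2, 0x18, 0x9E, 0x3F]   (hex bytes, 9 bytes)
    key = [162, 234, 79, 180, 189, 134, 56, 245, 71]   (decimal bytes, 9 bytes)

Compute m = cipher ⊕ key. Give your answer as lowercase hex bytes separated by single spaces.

XOR is its own inverse, so applying the key byte-wise gives the result directly.
byte 0: d2 ^ a2 = 70
byte 1: 8b ^ ea = 61
byte 2: 3c ^ 4f = 73
byte 3: c7 ^ b4 = 73
byte 4: ca ^ bd = 77
byte 5: e2 ^ 86 = 64
byte 6: 18 ^ 38 = 20
byte 7: 9e ^ f5 = 6b
byte 8: 3f ^ 47 = 78

70 61 73 73 77 64 20 6b 78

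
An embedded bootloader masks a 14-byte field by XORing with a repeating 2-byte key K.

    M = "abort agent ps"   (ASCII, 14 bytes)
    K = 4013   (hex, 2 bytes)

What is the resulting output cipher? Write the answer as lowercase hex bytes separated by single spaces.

21 71 2f 61 34 33 21 74 25 7d 34 33 30 60

The 2-byte key repeats, so the effective keystream is 40 13 40 13 40 13 40 13 40 13 40 13 40 13.
byte 0: 61 XOR 40 = 21
byte 1: 62 XOR 13 = 71
byte 2: 6f XOR 40 = 2f
byte 3: 72 XOR 13 = 61
byte 4: 74 XOR 40 = 34
byte 5: 20 XOR 13 = 33
byte 6: 61 XOR 40 = 21
byte 7: 67 XOR 13 = 74
byte 8: 65 XOR 40 = 25
byte 9: 6e XOR 13 = 7d
byte 10: 74 XOR 40 = 34
byte 11: 20 XOR 13 = 33
byte 12: 70 XOR 40 = 30
byte 13: 73 XOR 13 = 60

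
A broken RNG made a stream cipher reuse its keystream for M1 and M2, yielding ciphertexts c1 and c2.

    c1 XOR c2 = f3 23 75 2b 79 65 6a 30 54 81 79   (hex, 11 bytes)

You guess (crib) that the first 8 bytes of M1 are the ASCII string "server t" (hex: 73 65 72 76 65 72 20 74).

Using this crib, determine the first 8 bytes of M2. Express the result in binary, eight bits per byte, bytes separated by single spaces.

Since c1 ⊕ c2 = M1 ⊕ M2, XORing with the guessed M1 bytes yields the corresponding M2 bytes: M2 = (c1 ⊕ c2) ⊕ M1.
11110011 ^ 01110011 = 10000000
00100011 ^ 01100101 = 01000110
01110101 ^ 01110010 = 00000111
00101011 ^ 01110110 = 01011101
01111001 ^ 01100101 = 00011100
01100101 ^ 01110010 = 00010111
01101010 ^ 00100000 = 01001010
00110000 ^ 01110100 = 01000100

10000000 01000110 00000111 01011101 00011100 00010111 01001010 01000100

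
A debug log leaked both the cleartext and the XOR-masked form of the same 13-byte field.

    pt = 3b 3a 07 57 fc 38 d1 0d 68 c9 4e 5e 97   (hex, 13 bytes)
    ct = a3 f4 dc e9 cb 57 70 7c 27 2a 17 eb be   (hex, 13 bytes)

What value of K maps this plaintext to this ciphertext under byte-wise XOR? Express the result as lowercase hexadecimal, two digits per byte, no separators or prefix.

Since ct = pt ⊕ K, XORing both sides with pt gives K = pt ⊕ ct.
byte 0: 00111011 ^ 10100011 = 10011000
byte 1: 00111010 ^ 11110100 = 11001110
byte 2: 00000111 ^ 11011100 = 11011011
byte 3: 01010111 ^ 11101001 = 10111110
byte 4: 11111100 ^ 11001011 = 00110111
byte 5: 00111000 ^ 01010111 = 01101111
byte 6: 11010001 ^ 01110000 = 10100001
byte 7: 00001101 ^ 01111100 = 01110001
byte 8: 01101000 ^ 00100111 = 01001111
byte 9: 11001001 ^ 00101010 = 11100011
byte 10: 01001110 ^ 00010111 = 01011001
byte 11: 01011110 ^ 11101011 = 10110101
byte 12: 10010111 ^ 10111110 = 00101001

98cedbbe376fa1714fe359b529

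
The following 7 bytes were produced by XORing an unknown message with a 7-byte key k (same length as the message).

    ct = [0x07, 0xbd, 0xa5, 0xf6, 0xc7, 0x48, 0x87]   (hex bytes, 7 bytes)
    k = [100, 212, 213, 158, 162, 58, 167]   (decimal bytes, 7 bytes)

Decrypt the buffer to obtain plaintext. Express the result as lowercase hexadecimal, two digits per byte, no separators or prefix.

  7 ^ 100 =  99
189 ^ 212 = 105
165 ^ 213 = 112
246 ^ 158 = 104
199 ^ 162 = 101
 72 ^  58 = 114
135 ^ 167 =  32

63697068657220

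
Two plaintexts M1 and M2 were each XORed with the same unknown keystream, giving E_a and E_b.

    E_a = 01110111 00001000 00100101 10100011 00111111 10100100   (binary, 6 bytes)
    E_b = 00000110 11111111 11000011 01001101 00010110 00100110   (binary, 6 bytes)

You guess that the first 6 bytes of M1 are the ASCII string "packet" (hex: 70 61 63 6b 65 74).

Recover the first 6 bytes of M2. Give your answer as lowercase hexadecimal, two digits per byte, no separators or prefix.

019685854cf6

First, E_a ⊕ E_b = (M1 ⊕ K) ⊕ (M2 ⊕ K) = M1 ⊕ M2, so the key drops out. Then M2 = (M1 ⊕ M2) ⊕ M1 over the first 6 bytes.
byte 0: (77 xor 06) xor 70 = 71 xor 70 = 01
byte 1: (08 xor ff) xor 61 = f7 xor 61 = 96
byte 2: (25 xor c3) xor 63 = e6 xor 63 = 85
byte 3: (a3 xor 4d) xor 6b = ee xor 6b = 85
byte 4: (3f xor 16) xor 65 = 29 xor 65 = 4c
byte 5: (a4 xor 26) xor 74 = 82 xor 74 = f6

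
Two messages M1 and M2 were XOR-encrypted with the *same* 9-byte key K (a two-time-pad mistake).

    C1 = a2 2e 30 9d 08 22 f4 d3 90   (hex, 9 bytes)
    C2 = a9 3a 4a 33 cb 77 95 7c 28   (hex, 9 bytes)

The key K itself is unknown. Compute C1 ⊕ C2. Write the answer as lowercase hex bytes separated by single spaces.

C1 ⊕ C2 = (M1 ⊕ K) ⊕ (M2 ⊕ K) = M1 ⊕ M2 — the shared key cancels under XOR.
a2 ⊕ a9 = 0b
2e ⊕ 3a = 14
30 ⊕ 4a = 7a
9d ⊕ 33 = ae
08 ⊕ cb = c3
22 ⊕ 77 = 55
f4 ⊕ 95 = 61
d3 ⊕ 7c = af
90 ⊕ 28 = b8

0b 14 7a ae c3 55 61 af b8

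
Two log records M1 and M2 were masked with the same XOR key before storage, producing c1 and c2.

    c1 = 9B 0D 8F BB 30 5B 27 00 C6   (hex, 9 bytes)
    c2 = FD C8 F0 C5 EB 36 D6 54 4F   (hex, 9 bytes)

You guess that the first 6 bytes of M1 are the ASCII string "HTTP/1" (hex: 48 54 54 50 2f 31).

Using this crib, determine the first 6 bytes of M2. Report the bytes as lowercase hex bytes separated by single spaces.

First, c1 ⊕ c2 = (M1 ⊕ K) ⊕ (M2 ⊕ K) = M1 ⊕ M2, so the key drops out. Then M2 = (M1 ⊕ M2) ⊕ M1 over the first 6 bytes.
byte 0: (9b XOR fd) XOR 48 = 66 XOR 48 = 2e
byte 1: (0d XOR c8) XOR 54 = c5 XOR 54 = 91
byte 2: (8f XOR f0) XOR 54 = 7f XOR 54 = 2b
byte 3: (bb XOR c5) XOR 50 = 7e XOR 50 = 2e
byte 4: (30 XOR eb) XOR 2f = db XOR 2f = f4
byte 5: (5b XOR 36) XOR 31 = 6d XOR 31 = 5c

2e 91 2b 2e f4 5c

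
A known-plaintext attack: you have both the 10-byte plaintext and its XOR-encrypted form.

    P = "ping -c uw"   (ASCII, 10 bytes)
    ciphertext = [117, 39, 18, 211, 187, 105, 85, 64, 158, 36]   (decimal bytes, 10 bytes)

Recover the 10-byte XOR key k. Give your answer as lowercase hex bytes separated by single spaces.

Since ciphertext = P ⊕ k, XORing both sides with P gives k = P ⊕ ciphertext.
70 xor 75 = 05
69 xor 27 = 4e
6e xor 12 = 7c
67 xor d3 = b4
20 xor bb = 9b
2d xor 69 = 44
63 xor 55 = 36
20 xor 40 = 60
75 xor 9e = eb
77 xor 24 = 53

05 4e 7c b4 9b 44 36 60 eb 53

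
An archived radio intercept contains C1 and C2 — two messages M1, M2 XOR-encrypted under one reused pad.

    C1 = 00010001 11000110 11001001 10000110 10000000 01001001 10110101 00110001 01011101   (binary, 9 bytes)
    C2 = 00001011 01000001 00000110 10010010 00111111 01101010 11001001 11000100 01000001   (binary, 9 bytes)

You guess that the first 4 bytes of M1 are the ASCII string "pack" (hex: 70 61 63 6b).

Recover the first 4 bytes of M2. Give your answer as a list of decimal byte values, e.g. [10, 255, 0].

[106, 230, 172, 127]

First, C1 ⊕ C2 = (M1 ⊕ K) ⊕ (M2 ⊕ K) = M1 ⊕ M2, so the key drops out. Then M2 = (M1 ⊕ M2) ⊕ M1 over the first 4 bytes.
byte 0: (11 ⊕ 0b) ⊕ 70 = 1a ⊕ 70 = 6a
byte 1: (c6 ⊕ 41) ⊕ 61 = 87 ⊕ 61 = e6
byte 2: (c9 ⊕ 06) ⊕ 63 = cf ⊕ 63 = ac
byte 3: (86 ⊕ 92) ⊕ 6b = 14 ⊕ 6b = 7f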